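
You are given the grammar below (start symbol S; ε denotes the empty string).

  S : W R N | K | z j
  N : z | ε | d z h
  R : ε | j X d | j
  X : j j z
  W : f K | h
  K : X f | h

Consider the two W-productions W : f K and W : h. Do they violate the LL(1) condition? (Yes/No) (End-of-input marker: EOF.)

FIRST(f K) = { f } and FIRST(h) = { h }.
The FIRST sets are disjoint and neither alternative is nullable — no conflict.

No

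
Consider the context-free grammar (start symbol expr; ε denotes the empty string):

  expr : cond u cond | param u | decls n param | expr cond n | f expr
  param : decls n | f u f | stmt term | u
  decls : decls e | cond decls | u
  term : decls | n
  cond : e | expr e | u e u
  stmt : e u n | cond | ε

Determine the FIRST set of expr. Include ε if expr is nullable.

{ e, f, n, u }

From expr : cond u cond: add FIRST(cond) = { e, f, n, u }.
From expr : param u: add FIRST(param) = { e, f, n, u }.
From expr : decls n param: add FIRST(decls) = { e, f, n, u }.
From expr : expr cond n: add FIRST(expr) = { e, f, n, u }.
expr : f expr contributes {f}.
Union: FIRST(expr) = { e, f, n, u }.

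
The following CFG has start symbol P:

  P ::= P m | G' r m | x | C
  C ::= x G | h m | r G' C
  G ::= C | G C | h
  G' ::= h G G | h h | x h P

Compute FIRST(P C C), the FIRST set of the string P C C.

{ h, r, x }

Add FIRST(P) = { h, r, x }; P is not nullable, stop.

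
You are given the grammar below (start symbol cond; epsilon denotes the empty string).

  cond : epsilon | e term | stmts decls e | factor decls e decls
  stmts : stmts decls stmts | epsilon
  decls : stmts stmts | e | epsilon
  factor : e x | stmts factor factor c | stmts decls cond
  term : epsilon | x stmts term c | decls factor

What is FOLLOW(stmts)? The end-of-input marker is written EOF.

In cond : stmts decls e: add FIRST(decls e) = { e }.
In stmts : stmts decls stmts: add FIRST(decls stmts)\{epsilon} = { e }.
  Since decls stmts is nullable, also add FOLLOW(stmts) = { EOF, c, e, x }.
In stmts : stmts decls stmts: stmts is at the end, add FOLLOW(stmts) = { EOF, c, e, x }.
In decls : stmts stmts: add FIRST(stmts)\{epsilon} = { e }.
  Since stmts is nullable, also add FOLLOW(decls) = { EOF, c, e, x }.
In decls : stmts stmts: stmts is at the end, add FOLLOW(decls) = { EOF, c, e, x }.
In factor : stmts factor factor c: add FIRST(factor factor c) = { c, e }.
In factor : stmts decls cond: add FIRST(decls cond)\{epsilon} = { c, e }.
  Since decls cond is nullable, also add FOLLOW(factor) = { EOF, c, e }.
In term : x stmts term c: add FIRST(term c) = { c, e, x }.
Union: FOLLOW(stmts) = { EOF, c, e, x }.

{ EOF, c, e, x }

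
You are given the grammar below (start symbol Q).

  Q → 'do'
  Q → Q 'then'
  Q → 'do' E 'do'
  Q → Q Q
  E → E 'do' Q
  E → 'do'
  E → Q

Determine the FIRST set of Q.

Q → 'do' contributes {'do'}.
From Q → Q 'then': add FIRST(Q) = { 'do' }.
Q → 'do' E 'do' contributes {'do'}.
From Q → Q Q: add FIRST(Q) = { 'do' }.
Union: FIRST(Q) = { 'do' }.

{ 'do' }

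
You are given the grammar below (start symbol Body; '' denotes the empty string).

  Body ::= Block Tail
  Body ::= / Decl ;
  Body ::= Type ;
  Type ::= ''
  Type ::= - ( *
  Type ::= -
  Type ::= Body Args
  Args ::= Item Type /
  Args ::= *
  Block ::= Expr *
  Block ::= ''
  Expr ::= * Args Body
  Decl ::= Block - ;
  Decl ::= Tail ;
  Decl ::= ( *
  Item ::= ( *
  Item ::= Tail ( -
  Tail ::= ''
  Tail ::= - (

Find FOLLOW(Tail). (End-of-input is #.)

In Body ::= Block Tail: Tail is at the end, add FOLLOW(Body) = { #, (, *, - }.
In Decl ::= Tail ;: add FIRST(;) = { ; }.
In Item ::= Tail ( -: add FIRST(( -) = { ( }.
Union: FOLLOW(Tail) = { #, (, *, -, ; }.

{ #, (, *, -, ; }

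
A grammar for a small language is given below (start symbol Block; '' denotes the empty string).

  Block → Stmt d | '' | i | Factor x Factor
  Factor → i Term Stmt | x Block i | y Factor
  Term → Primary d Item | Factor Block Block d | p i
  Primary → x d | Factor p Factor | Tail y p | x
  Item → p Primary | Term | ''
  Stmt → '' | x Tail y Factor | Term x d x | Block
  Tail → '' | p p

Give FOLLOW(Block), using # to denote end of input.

Block is the start symbol, so # ∈ FOLLOW(Block).
In Factor → x Block i: add FIRST(i) = { i }.
In Term → Factor Block Block d: add FIRST(Block d) = { d, i, p, x, y }.
In Term → Factor Block Block d: add FIRST(d) = { d }.
In Stmt → Block: Block is at the end, add FOLLOW(Stmt) = { #, d, i, p, x, y }.
Union: FOLLOW(Block) = { #, d, i, p, x, y }.

{ #, d, i, p, x, y }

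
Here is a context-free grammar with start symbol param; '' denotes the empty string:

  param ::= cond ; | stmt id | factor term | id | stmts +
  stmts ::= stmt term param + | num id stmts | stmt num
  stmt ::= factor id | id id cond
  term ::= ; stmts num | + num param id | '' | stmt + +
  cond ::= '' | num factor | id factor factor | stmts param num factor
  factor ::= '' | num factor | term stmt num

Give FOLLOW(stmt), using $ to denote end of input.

In param ::= stmt id: add FIRST(id) = { id }.
In stmts ::= stmt term param +: add FIRST(term param +) = { +, ;, id, num }.
In stmts ::= stmt num: add FIRST(num) = { num }.
In term ::= stmt + +: add FIRST(+ +) = { + }.
In factor ::= term stmt num: add FIRST(num) = { num }.
Union: FOLLOW(stmt) = { +, ;, id, num }.

{ +, ;, id, num }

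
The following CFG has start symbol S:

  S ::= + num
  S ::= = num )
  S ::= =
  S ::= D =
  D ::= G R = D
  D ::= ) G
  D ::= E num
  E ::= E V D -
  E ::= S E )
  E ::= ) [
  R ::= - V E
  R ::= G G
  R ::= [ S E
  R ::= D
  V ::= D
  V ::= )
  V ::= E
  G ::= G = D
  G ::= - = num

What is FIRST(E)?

From E ::= E V D -: add FIRST(E) = { ), +, -, = }.
From E ::= S E ): add FIRST(S) = { ), +, -, = }.
E ::= ) [ contributes {)}.
Union: FIRST(E) = { ), +, -, = }.

{ ), +, -, = }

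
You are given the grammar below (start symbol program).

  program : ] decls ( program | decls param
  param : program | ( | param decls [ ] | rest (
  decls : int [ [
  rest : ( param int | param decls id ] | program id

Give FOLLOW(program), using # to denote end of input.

program is the start symbol, so # ∈ FOLLOW(program).
In program : ] decls ( program: program is at the end, add FOLLOW(program) = { #, id, int }.
In param : program: program is at the end, add FOLLOW(param) = { #, id, int }.
In rest : program id: add FIRST(id) = { id }.
Union: FOLLOW(program) = { #, id, int }.

{ #, id, int }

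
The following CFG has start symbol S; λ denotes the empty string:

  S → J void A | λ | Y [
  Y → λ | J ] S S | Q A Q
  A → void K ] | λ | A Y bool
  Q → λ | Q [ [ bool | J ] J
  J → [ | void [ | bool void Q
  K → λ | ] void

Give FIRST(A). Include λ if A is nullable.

A → void K ] contributes {void}.
A → λ contributes λ.
From A → A Y bool: A, Y nullable, take FIRST(A) ∪ FIRST(Y) ∪ {bool} = { [, bool, void }.
Union: FIRST(A) = { [, bool, void, λ }.

{ [, bool, void, λ }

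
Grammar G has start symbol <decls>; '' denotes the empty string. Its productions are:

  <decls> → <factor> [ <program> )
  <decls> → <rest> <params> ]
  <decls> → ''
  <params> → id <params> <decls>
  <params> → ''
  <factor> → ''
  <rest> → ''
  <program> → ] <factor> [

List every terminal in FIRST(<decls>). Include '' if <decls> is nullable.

{ [, ], id, '' }

From <decls> → <factor> [ <program> ): <factor> nullable, take FIRST(<factor>) ∪ {[} = { [ }.
From <decls> → <rest> <params> ]: <rest>, <params> nullable, take FIRST(<rest>) ∪ FIRST(<params>) ∪ {]} = { ], id }.
<decls> → '' contributes ''.
Union: FIRST(<decls>) = { [, ], id, '' }.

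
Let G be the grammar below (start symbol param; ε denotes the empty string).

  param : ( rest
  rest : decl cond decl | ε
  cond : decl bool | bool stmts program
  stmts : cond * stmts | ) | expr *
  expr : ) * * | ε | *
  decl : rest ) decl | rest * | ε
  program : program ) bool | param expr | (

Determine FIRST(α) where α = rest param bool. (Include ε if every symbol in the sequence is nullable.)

Add FIRST(rest)\{ε} = { ), *, bool }; rest is nullable, continue.
Add FIRST(param) = { ( }; param is not nullable, stop.

{ (, ), *, bool }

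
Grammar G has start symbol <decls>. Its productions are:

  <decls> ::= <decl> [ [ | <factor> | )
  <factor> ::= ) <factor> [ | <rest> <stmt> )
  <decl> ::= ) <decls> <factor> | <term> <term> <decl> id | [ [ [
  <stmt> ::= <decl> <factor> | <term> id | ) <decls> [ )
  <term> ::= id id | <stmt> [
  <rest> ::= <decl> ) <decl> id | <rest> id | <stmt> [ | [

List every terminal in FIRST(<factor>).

{ ), [, id }

<factor> ::= ) <factor> [ contributes {)}.
From <factor> ::= <rest> <stmt> ): add FIRST(<rest>) = { ), [, id }.
Union: FIRST(<factor>) = { ), [, id }.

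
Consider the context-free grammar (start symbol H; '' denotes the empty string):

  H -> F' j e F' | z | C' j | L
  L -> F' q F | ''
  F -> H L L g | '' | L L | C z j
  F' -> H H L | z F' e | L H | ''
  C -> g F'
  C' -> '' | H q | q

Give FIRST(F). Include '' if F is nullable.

{ g, j, q, z, '' }

From F -> H L L g: H, L, L nullable, take FIRST(H) ∪ FIRST(L) ∪ FIRST(L) ∪ {g} = { g, j, q, z }.
F -> '' contributes ''.
From F -> L L: L, L nullable, take FIRST(L) ∪ FIRST(L) = { j, q, z }; also '' since the whole RHS is nullable.
From F -> C z j: add FIRST(C) = { g }.
Union: FIRST(F) = { g, j, q, z, '' }.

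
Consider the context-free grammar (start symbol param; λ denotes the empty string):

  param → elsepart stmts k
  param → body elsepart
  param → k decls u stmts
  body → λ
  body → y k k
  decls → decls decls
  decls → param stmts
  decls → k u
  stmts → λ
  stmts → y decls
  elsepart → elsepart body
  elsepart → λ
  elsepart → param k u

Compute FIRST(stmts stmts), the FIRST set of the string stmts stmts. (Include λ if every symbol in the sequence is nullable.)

{ y, λ }

Add FIRST(stmts)\{λ} = { y }; stmts is nullable, continue.
Add FIRST(stmts)\{λ} = { y }; stmts is nullable, continue.
Every symbol is nullable, so include λ.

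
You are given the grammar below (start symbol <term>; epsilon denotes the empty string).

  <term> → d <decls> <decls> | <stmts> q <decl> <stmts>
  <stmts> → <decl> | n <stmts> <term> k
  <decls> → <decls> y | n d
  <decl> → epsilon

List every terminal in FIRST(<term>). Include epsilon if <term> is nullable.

{ d, n, q }

<term> → d <decls> <decls> contributes {d}.
From <term> → <stmts> q <decl> <stmts>: <stmts> nullable, take FIRST(<stmts>) ∪ {q} = { n, q }.
Union: FIRST(<term>) = { d, n, q }.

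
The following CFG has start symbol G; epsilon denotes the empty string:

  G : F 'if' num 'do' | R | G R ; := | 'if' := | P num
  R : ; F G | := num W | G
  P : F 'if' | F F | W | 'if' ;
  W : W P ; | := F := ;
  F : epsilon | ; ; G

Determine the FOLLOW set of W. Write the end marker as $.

In R : := num W: W is at the end, add FOLLOW(R) = { $, 'if', :=, ;, num }.
In P : W: W is at the end, add FOLLOW(P) = { ;, num }.
In W : W P ;: add FIRST(P ;) = { 'if', :=, ; }.
Union: FOLLOW(W) = { $, 'if', :=, ;, num }.

{ $, 'if', :=, ;, num }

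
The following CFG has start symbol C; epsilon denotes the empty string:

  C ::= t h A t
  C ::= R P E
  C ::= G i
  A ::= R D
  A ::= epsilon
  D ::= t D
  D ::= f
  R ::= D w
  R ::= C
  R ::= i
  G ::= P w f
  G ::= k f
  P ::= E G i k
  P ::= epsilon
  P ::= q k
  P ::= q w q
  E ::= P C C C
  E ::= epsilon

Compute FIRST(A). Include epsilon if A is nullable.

{ f, i, k, q, t, w, epsilon }

From A ::= R D: add FIRST(R) = { f, i, k, q, t, w }.
A ::= epsilon contributes epsilon.
Union: FIRST(A) = { f, i, k, q, t, w, epsilon }.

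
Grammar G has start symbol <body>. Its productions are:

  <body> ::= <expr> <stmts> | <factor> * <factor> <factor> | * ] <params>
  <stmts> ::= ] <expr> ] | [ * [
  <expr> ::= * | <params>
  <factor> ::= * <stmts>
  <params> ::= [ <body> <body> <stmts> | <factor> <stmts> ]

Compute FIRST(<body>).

{ *, [ }

From <body> ::= <expr> <stmts>: add FIRST(<expr>) = { *, [ }.
From <body> ::= <factor> * <factor> <factor>: add FIRST(<factor>) = { * }.
<body> ::= * ] <params> contributes {*}.
Union: FIRST(<body>) = { *, [ }.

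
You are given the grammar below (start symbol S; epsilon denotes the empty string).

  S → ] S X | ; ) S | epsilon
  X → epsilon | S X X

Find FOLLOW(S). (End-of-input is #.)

S is the start symbol, so # ∈ FOLLOW(S).
In S → ] S X: add FIRST(X)\{epsilon} = { ;, ] }.
  Since X is nullable, also add FOLLOW(S) = { #, ;, ] }.
In S → ; ) S: S is at the end, add FOLLOW(S) = { #, ;, ] }.
In X → S X X: add FIRST(X X)\{epsilon} = { ;, ] }.
  Since X X is nullable, also add FOLLOW(X) = { #, ;, ] }.
Union: FOLLOW(S) = { #, ;, ] }.

{ #, ;, ] }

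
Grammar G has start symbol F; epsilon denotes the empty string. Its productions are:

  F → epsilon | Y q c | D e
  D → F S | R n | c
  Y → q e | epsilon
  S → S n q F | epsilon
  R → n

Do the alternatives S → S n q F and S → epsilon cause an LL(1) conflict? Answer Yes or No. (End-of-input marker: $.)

FIRST(S n q F) = { n } and FIRST(epsilon) = { epsilon }.
The second alternative is nullable and FOLLOW(S) = { e, n } shares n with FIRST of the first — conflict.

Yes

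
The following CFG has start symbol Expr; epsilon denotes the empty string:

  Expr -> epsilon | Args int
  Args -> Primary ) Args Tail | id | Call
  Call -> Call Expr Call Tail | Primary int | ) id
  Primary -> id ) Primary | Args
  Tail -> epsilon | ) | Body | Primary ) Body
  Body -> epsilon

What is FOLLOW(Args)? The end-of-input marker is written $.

{ ), id, int }

In Expr -> Args int: add FIRST(int) = { int }.
In Args -> Primary ) Args Tail: add FIRST(Tail)\{epsilon} = { ), id }.
  Since Tail is nullable, also add FOLLOW(Args) = { ), id, int }.
In Primary -> Args: Args is at the end, add FOLLOW(Primary) = { ), int }.
Union: FOLLOW(Args) = { ), id, int }.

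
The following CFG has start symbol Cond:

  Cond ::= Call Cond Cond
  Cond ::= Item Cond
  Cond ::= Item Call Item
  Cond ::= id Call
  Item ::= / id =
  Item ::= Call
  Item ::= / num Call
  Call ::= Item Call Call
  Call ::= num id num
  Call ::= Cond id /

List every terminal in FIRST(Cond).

{ /, id, num }

From Cond ::= Call Cond Cond: add FIRST(Call) = { /, id, num }.
From Cond ::= Item Cond: add FIRST(Item) = { /, id, num }.
From Cond ::= Item Call Item: add FIRST(Item) = { /, id, num }.
Cond ::= id Call contributes {id}.
Union: FIRST(Cond) = { /, id, num }.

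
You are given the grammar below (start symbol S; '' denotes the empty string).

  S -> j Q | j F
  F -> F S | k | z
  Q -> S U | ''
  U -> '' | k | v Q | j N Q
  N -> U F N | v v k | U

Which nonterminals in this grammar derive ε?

{ N, Q, U }

Directly nullable (have an ''-production): Q, U.
N -> U with every symbol nullable, so N is nullable.
No other nonterminal has a production whose RHS symbols are all nullable.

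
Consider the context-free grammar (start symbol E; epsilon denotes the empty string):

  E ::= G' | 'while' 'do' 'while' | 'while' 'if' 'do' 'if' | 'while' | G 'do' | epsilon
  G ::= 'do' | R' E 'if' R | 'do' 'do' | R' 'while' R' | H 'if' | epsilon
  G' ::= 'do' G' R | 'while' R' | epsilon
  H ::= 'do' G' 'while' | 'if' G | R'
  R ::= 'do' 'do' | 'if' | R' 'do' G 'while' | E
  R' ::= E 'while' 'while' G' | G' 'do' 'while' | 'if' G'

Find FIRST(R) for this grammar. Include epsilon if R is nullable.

{ 'do', 'if', 'while', epsilon }

R ::= 'do' 'do' contributes {'do'}.
R ::= 'if' contributes {'if'}.
From R ::= R' 'do' G 'while': add FIRST(R') = { 'do', 'if', 'while' }.
From R ::= E: add FIRST(E) = { 'do', 'if', 'while', epsilon } (including epsilon since E is nullable).
Union: FIRST(R) = { 'do', 'if', 'while', epsilon }.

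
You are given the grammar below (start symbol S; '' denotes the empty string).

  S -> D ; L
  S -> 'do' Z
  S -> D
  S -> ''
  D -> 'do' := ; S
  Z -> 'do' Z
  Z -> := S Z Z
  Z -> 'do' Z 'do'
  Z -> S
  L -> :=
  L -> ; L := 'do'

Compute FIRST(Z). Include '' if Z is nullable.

Z -> 'do' Z contributes {'do'}.
Z -> := S Z Z contributes {:=}.
Z -> 'do' Z 'do' contributes {'do'}.
From Z -> S: add FIRST(S) = { 'do', '' } (including '' since S is nullable).
Union: FIRST(Z) = { 'do', :=, '' }.

{ 'do', :=, '' }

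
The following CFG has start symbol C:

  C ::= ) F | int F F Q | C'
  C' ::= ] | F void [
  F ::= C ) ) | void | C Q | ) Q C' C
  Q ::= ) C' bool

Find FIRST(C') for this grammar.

{ ), ], int, void }

C' ::= ] contributes {]}.
From C' ::= F void [: add FIRST(F) = { ), ], int, void }.
Union: FIRST(C') = { ), ], int, void }.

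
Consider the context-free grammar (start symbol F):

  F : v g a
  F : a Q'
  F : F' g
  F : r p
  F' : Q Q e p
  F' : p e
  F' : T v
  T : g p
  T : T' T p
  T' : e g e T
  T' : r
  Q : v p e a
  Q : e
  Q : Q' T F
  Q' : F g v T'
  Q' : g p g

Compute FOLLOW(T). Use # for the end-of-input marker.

In F' : T v: add FIRST(v) = { v }.
In T : T' T p: add FIRST(p) = { p }.
In T' : e g e T: T is at the end, add FOLLOW(T') = { #, a, e, g, p, r, v }.
In Q : Q' T F: add FIRST(F) = { a, e, g, p, r, v }.
Union: FOLLOW(T) = { #, a, e, g, p, r, v }.

{ #, a, e, g, p, r, v }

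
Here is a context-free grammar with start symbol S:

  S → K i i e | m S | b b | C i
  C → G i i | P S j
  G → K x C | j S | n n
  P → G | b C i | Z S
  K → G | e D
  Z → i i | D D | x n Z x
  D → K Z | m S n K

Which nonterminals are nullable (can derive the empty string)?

No nonterminal has an empty production or an RHS whose symbols are all nullable.

{ } (none)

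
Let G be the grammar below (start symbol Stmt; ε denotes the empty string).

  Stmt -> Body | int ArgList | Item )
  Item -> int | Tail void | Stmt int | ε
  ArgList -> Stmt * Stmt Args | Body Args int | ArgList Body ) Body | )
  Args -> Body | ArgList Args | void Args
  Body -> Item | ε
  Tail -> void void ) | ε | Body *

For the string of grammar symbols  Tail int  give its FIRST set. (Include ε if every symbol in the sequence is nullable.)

Add FIRST(Tail)\{ε} = { ), *, int, void }; Tail is nullable, continue.
int is a terminal; add {int} and stop.

{ ), *, int, void }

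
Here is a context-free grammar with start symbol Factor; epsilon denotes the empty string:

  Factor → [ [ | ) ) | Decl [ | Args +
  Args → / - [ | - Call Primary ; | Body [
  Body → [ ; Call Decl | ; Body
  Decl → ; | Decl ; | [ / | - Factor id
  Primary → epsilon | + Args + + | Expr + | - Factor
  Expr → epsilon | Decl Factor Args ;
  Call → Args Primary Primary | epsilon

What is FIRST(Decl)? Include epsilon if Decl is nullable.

Decl → ; contributes {;}.
From Decl → Decl ;: add FIRST(Decl) = { -, ;, [ }.
Decl → [ / contributes {[}.
Decl → - Factor id contributes {-}.
Union: FIRST(Decl) = { -, ;, [ }.

{ -, ;, [ }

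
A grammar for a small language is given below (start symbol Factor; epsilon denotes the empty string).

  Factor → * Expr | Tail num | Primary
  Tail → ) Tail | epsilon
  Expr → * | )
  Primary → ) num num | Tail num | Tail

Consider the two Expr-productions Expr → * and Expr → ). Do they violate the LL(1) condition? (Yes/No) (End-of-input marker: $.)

No

FIRST(*) = { * } and FIRST()) = { ) }.
The FIRST sets are disjoint and neither alternative is nullable — no conflict.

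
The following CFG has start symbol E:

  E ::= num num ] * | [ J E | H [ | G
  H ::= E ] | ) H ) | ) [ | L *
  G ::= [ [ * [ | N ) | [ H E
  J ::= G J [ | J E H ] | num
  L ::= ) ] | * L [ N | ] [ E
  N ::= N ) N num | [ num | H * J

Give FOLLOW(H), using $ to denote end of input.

{ ), *, [, ], num }

In E ::= H [: add FIRST([) = { [ }.
In H ::= ) H ): add FIRST()) = { ) }.
In G ::= [ H E: add FIRST(E) = { ), *, [, ], num }.
In J ::= J E H ]: add FIRST(]) = { ] }.
In N ::= H * J: add FIRST(* J) = { * }.
Union: FOLLOW(H) = { ), *, [, ], num }.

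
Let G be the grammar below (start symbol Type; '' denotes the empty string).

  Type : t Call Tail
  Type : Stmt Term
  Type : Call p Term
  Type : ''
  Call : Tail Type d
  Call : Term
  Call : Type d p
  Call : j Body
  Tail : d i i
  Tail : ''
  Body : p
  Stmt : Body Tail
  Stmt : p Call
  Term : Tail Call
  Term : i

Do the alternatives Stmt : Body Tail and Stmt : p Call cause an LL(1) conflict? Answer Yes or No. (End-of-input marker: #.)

Yes

FIRST(Body Tail) = { p } and FIRST(p Call) = { p }.
Both contain p, so the two alternatives are not disjoint — LL(1) conflict.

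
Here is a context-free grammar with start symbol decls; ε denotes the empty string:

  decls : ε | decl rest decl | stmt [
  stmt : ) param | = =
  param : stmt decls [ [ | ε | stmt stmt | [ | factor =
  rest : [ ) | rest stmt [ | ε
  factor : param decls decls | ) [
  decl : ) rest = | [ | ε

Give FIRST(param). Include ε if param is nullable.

From param : stmt decls [ [: add FIRST(stmt) = { ), = }.
param : ε contributes ε.
From param : stmt stmt: add FIRST(stmt) = { ), = }.
param : [ contributes {[}.
From param : factor =: factor nullable, take FIRST(factor) ∪ {=} = { ), =, [ }.
Union: FIRST(param) = { ), =, [, ε }.

{ ), =, [, ε }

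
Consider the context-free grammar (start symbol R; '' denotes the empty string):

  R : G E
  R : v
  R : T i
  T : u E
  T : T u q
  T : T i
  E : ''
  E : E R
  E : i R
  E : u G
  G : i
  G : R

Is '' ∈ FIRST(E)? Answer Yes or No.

Yes

E has an ''-production, so E ⇒ ''.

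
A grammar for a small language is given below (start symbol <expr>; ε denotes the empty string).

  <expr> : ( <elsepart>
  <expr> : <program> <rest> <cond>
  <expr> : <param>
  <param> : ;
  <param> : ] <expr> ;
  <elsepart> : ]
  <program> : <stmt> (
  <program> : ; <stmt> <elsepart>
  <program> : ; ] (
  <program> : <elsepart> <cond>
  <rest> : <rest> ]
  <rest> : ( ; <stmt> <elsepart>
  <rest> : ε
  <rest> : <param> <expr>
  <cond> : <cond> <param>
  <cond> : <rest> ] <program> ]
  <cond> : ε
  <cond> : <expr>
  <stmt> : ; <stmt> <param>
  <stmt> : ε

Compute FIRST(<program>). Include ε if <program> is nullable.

{ (, ;, ] }

From <program> : <stmt> (: <stmt> nullable, take FIRST(<stmt>) ∪ {(} = { (, ; }.
<program> : ; <stmt> <elsepart> contributes {;}.
<program> : ; ] ( contributes {;}.
From <program> : <elsepart> <cond>: add FIRST(<elsepart>) = { ] }.
Union: FIRST(<program>) = { (, ;, ] }.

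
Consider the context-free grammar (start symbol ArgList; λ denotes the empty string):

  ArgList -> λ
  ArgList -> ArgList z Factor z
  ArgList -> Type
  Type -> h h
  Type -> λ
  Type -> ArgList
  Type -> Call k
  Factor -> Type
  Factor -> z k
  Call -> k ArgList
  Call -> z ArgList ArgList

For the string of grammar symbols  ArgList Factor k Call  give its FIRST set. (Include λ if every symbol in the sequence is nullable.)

{ h, k, z }

Add FIRST(ArgList)\{λ} = { h, k, z }; ArgList is nullable, continue.
Add FIRST(Factor)\{λ} = { h, k, z }; Factor is nullable, continue.
k is a terminal; add {k} and stop.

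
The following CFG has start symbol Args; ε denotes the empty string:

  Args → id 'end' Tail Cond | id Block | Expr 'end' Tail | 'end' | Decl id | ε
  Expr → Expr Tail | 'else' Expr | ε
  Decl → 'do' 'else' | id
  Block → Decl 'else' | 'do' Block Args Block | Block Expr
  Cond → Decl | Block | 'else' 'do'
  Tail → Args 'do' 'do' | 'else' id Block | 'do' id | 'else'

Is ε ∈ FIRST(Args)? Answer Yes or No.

Yes

Args has an ε-production, so Args ⇒ ε.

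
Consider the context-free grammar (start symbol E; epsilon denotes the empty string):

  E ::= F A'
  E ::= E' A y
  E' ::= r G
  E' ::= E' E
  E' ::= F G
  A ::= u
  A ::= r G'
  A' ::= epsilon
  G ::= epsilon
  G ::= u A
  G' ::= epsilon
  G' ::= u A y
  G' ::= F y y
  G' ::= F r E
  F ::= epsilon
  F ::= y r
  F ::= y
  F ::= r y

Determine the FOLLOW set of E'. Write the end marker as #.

{ r, u, y }

In E ::= E' A y: add FIRST(A y) = { r, u }.
In E' ::= E' E: add FIRST(E)\{epsilon} = { r, u, y }.
  Since E is nullable, also add FOLLOW(E') = { r, u, y }.
Union: FOLLOW(E') = { r, u, y }.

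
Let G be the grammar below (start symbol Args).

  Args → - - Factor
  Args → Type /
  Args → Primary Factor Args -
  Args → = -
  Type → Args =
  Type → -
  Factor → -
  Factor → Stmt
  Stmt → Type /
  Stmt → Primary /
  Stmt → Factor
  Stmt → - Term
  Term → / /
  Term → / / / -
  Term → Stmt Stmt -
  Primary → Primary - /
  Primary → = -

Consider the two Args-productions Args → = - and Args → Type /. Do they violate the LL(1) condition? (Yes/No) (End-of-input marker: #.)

FIRST(= -) = { = } and FIRST(Type /) = { -, = }.
Both contain =, so the two alternatives are not disjoint — LL(1) conflict.

Yes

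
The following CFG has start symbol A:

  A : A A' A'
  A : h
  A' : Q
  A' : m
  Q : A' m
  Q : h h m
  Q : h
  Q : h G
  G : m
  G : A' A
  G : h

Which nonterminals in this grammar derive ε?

No nonterminal has an empty production or an RHS whose symbols are all nullable.

{ } (none)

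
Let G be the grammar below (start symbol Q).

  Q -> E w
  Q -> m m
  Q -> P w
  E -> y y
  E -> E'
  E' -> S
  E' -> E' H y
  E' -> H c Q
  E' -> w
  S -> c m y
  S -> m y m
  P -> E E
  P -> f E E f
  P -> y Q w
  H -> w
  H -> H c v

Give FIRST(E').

From E' -> S: add FIRST(S) = { c, m }.
From E' -> E' H y: add FIRST(E') = { c, m, w }.
From E' -> H c Q: add FIRST(H) = { w }.
E' -> w contributes {w}.
Union: FIRST(E') = { c, m, w }.

{ c, m, w }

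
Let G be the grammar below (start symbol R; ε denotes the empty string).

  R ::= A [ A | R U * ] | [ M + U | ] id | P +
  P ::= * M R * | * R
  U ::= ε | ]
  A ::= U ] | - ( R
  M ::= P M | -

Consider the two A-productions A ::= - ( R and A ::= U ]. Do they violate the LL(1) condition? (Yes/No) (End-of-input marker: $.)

FIRST(- ( R) = { - } and FIRST(U ]) = { ] }.
The FIRST sets are disjoint and neither alternative is nullable — no conflict.

No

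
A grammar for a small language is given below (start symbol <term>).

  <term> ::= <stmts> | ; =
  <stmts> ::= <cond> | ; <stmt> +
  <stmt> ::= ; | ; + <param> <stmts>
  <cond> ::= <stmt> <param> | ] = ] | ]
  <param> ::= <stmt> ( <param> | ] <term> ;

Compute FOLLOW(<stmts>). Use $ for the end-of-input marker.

{ $, (, +, ;, ] }

In <term> ::= <stmts>: <stmts> is at the end, add FOLLOW(<term>) = { $, ; }.
In <stmt> ::= ; + <param> <stmts>: <stmts> is at the end, add FOLLOW(<stmt>) = { (, +, ;, ] }.
Union: FOLLOW(<stmts>) = { $, (, +, ;, ] }.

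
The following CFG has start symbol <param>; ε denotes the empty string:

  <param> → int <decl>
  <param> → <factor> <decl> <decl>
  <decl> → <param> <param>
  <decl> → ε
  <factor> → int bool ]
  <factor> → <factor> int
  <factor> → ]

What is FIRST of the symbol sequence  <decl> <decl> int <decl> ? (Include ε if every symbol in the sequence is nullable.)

Add FIRST(<decl>)\{ε} = { ], int }; <decl> is nullable, continue.
Add FIRST(<decl>)\{ε} = { ], int }; <decl> is nullable, continue.
int is a terminal; add {int} and stop.

{ ], int }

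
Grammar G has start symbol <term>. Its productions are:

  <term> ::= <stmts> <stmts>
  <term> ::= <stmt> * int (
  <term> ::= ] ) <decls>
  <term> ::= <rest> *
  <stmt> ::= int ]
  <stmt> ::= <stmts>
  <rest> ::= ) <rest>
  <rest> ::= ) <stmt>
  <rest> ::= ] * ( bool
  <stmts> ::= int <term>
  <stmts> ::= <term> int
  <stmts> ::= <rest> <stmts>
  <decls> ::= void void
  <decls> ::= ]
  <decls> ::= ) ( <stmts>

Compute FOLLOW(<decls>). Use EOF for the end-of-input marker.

In <term> ::= ] ) <decls>: <decls> is at the end, add FOLLOW(<term>) = { EOF, ), *, ], int }.
Union: FOLLOW(<decls>) = { EOF, ), *, ], int }.

{ EOF, ), *, ], int }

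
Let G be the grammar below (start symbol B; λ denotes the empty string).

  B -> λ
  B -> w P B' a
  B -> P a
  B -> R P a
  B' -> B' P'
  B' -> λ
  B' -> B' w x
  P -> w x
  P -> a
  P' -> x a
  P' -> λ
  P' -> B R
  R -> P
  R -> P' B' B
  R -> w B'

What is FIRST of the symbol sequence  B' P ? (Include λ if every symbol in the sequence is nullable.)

{ a, w, x }

Add FIRST(B')\{λ} = { a, w, x }; B' is nullable, continue.
Add FIRST(P) = { a, w }; P is not nullable, stop.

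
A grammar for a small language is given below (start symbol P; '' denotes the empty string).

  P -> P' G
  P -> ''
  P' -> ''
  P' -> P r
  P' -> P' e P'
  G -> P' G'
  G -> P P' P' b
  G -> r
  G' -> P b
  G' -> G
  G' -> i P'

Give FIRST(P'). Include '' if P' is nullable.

P' -> '' contributes ''.
From P' -> P r: P nullable, take FIRST(P) ∪ {r} = { b, e, i, r }.
From P' -> P' e P': P' nullable, take FIRST(P') ∪ {e} = { b, e, i, r }.
Union: FIRST(P') = { b, e, i, r, '' }.

{ b, e, i, r, '' }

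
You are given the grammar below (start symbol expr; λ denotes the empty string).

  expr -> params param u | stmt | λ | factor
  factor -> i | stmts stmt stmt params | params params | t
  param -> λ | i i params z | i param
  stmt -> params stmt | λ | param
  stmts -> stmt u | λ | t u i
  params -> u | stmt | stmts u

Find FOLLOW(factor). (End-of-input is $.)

In expr -> factor: factor is at the end, add FOLLOW(expr) = { $ }.
Union: FOLLOW(factor) = { $ }.

{ $ }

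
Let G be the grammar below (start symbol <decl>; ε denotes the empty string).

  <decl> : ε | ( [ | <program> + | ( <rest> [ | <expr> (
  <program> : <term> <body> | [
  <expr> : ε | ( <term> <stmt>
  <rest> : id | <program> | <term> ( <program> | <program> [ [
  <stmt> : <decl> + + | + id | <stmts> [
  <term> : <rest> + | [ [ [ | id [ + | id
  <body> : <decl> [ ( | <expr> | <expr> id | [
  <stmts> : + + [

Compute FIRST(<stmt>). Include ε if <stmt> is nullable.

From <stmt> : <decl> + +: <decl> nullable, take FIRST(<decl>) ∪ {+} = { (, +, [, id }.
<stmt> : + id contributes {+}.
From <stmt> : <stmts> [: add FIRST(<stmts>) = { + }.
Union: FIRST(<stmt>) = { (, +, [, id }.

{ (, +, [, id }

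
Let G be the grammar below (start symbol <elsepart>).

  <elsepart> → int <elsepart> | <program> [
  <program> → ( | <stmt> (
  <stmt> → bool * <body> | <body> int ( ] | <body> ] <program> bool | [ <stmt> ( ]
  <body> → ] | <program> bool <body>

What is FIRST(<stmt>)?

<stmt> → bool * <body> contributes {bool}.
From <stmt> → <body> int ( ]: add FIRST(<body>) = { (, [, ], bool }.
From <stmt> → <body> ] <program> bool: add FIRST(<body>) = { (, [, ], bool }.
<stmt> → [ <stmt> ( ] contributes {[}.
Union: FIRST(<stmt>) = { (, [, ], bool }.

{ (, [, ], bool }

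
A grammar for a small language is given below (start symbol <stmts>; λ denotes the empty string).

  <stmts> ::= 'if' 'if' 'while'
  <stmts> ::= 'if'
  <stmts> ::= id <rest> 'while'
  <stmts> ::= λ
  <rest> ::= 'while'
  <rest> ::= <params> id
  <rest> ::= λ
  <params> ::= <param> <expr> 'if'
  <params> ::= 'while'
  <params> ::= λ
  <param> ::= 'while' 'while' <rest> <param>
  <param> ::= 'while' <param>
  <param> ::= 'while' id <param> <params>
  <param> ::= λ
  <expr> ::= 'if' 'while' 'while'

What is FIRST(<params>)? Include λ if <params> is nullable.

{ 'if', 'while', λ }

From <params> ::= <param> <expr> 'if': <param> nullable, take FIRST(<param>) ∪ FIRST(<expr>) = { 'if', 'while' }.
<params> ::= 'while' contributes {'while'}.
<params> ::= λ contributes λ.
Union: FIRST(<params>) = { 'if', 'while', λ }.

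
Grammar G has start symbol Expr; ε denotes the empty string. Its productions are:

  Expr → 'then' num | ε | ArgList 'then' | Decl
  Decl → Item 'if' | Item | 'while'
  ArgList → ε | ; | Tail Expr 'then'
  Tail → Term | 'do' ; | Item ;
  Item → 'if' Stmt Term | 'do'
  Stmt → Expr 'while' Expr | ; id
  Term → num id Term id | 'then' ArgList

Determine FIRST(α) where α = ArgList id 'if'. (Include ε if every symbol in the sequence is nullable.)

{ 'do', 'if', 'then', ;, id, num }

Add FIRST(ArgList)\{ε} = { 'do', 'if', 'then', ;, num }; ArgList is nullable, continue.
id is a terminal; add {id} and stop.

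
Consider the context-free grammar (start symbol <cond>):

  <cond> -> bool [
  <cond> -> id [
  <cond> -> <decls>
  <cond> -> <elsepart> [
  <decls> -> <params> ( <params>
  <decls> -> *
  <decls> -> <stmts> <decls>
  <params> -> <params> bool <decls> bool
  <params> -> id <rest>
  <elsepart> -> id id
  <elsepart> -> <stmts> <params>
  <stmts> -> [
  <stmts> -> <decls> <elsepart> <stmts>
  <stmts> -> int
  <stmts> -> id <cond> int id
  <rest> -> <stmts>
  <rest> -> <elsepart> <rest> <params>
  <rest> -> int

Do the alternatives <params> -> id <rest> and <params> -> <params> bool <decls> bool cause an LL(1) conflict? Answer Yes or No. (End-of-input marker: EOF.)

Yes

FIRST(id <rest>) = { id } and FIRST(<params> bool <decls> bool) = { id }.
Both contain id, so the two alternatives are not disjoint — LL(1) conflict.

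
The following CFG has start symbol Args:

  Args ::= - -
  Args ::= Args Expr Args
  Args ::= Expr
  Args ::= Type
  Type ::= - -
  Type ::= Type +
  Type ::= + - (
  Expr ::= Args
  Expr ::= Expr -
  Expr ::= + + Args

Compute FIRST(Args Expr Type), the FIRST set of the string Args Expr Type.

{ +, - }

Add FIRST(Args) = { +, - }; Args is not nullable, stop.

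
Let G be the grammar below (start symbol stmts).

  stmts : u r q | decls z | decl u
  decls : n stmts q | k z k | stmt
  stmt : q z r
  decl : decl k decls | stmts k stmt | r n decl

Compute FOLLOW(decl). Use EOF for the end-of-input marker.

In stmts : decl u: add FIRST(u) = { u }.
In decl : decl k decls: add FIRST(k decls) = { k }.
In decl : r n decl: decl is at the end, add FOLLOW(decl) = { k, u }.
Union: FOLLOW(decl) = { k, u }.

{ k, u }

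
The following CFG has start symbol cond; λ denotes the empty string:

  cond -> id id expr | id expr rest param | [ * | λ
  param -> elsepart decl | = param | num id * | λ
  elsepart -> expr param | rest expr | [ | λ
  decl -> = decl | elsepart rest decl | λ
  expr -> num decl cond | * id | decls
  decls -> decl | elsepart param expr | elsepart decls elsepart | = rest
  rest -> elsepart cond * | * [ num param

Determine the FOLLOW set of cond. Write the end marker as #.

{ #, *, =, [, id, num }

cond is the start symbol, so # ∈ FOLLOW(cond).
In expr -> num decl cond: cond is at the end, add FOLLOW(expr) = { #, *, =, [, id, num }.
In rest -> elsepart cond *: add FIRST(*) = { * }.
Union: FOLLOW(cond) = { #, *, =, [, id, num }.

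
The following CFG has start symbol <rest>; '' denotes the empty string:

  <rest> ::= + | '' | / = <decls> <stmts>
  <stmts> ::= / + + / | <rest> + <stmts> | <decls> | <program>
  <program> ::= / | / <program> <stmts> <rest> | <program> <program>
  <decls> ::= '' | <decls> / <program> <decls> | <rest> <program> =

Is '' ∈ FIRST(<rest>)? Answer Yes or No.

Yes

<rest> has an ''-production, so <rest> ⇒ ''.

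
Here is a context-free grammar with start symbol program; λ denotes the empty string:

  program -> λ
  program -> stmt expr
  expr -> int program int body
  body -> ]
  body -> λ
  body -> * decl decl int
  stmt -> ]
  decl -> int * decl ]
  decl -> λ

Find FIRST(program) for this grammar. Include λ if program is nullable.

program -> λ contributes λ.
From program -> stmt expr: add FIRST(stmt) = { ] }.
Union: FIRST(program) = { ], λ }.

{ ], λ }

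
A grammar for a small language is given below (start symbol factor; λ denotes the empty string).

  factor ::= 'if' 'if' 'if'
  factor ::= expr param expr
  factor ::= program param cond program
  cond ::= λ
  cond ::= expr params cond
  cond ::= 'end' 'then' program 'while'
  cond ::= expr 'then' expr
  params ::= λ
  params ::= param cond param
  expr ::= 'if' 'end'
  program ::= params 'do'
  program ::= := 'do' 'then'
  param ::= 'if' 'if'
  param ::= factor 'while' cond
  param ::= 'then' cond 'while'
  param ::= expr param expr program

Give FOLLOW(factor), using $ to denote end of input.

{ $, 'while' }

factor is the start symbol, so $ ∈ FOLLOW(factor).
In param ::= factor 'while' cond: add FIRST('while' cond) = { 'while' }.
Union: FOLLOW(factor) = { $, 'while' }.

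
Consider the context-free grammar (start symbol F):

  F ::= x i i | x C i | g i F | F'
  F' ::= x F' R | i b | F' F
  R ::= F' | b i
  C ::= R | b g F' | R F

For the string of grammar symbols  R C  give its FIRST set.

Add FIRST(R) = { b, i, x }; R is not nullable, stop.

{ b, i, x }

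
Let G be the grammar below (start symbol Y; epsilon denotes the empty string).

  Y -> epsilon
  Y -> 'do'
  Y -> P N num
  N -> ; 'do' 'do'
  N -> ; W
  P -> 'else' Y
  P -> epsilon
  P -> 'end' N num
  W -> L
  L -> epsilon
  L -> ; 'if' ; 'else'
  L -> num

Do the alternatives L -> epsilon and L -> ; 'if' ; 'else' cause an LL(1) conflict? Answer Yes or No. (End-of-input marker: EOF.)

FIRST(epsilon) = { epsilon } and FIRST(; 'if' ; 'else') = { ; }.
The first is nullable but FOLLOW(L) = { num } is disjoint from FIRST of the second.

No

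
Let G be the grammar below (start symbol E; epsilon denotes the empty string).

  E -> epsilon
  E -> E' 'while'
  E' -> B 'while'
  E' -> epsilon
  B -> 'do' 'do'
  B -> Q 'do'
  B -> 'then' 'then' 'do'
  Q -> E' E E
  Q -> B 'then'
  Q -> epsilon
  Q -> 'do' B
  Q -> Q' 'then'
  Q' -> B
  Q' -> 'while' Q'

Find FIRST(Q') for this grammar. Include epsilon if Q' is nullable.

From Q' -> B: add FIRST(B) = { 'do', 'then', 'while' }.
Q' -> 'while' Q' contributes {'while'}.
Union: FIRST(Q') = { 'do', 'then', 'while' }.

{ 'do', 'then', 'while' }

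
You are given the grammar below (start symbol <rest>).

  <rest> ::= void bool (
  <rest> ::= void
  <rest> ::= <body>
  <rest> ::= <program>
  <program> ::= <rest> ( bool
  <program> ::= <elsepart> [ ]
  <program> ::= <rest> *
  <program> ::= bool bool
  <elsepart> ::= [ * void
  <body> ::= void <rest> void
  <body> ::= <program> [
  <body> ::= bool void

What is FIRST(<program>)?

{ [, bool, void }

From <program> ::= <rest> ( bool: add FIRST(<rest>) = { [, bool, void }.
From <program> ::= <elsepart> [ ]: add FIRST(<elsepart>) = { [ }.
From <program> ::= <rest> *: add FIRST(<rest>) = { [, bool, void }.
<program> ::= bool bool contributes {bool}.
Union: FIRST(<program>) = { [, bool, void }.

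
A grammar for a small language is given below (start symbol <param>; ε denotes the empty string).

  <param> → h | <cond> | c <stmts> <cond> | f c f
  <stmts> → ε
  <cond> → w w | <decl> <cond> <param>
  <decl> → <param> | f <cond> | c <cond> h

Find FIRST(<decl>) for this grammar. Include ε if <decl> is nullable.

From <decl> → <param>: add FIRST(<param>) = { c, f, h, w }.
<decl> → f <cond> contributes {f}.
<decl> → c <cond> h contributes {c}.
Union: FIRST(<decl>) = { c, f, h, w }.

{ c, f, h, w }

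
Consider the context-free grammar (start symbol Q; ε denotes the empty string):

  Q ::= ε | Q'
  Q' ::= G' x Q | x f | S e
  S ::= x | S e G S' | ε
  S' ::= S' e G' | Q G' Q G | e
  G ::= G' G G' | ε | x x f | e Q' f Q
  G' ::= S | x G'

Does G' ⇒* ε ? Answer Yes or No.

Yes

G' ::= S and each of S is nullable, so G' ⇒* ε.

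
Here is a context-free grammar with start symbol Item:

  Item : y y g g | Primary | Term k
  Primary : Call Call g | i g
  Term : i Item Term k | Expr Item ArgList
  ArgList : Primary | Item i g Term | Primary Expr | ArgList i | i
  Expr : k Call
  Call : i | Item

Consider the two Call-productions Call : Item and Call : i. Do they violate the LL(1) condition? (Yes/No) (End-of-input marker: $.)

FIRST(Item) = { i, k, y } and FIRST(i) = { i }.
Both contain i, so the two alternatives are not disjoint — LL(1) conflict.

Yes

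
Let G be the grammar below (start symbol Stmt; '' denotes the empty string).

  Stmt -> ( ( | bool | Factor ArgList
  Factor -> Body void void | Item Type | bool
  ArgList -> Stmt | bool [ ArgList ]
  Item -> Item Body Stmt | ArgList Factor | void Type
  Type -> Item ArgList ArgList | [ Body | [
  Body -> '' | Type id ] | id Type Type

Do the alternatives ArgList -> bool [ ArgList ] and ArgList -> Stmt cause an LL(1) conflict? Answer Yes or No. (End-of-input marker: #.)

Yes

FIRST(bool [ ArgList ]) = { bool } and FIRST(Stmt) = { (, [, bool, id, void }.
Both contain bool, so the two alternatives are not disjoint — LL(1) conflict.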